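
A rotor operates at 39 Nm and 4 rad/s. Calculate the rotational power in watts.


Given: tau = 39 Nm, omega = 4 rad/s
Using P = tau * omega
P = 39 * 4
P = 156 W

156 W


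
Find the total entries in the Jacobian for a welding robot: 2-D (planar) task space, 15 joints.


Given: task space dimension = 2, joints = 15
Jacobian is a 2 x 15 matrix
Total entries = rows * columns
Total = 2 * 15
Total = 30

30


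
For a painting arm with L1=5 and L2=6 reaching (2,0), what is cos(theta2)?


Given: L1 = 5, L2 = 6, target (x, y) = (2, 0)
Using cos(theta2) = (x^2 + y^2 - L1^2 - L2^2) / (2*L1*L2)
x^2 + y^2 = 2^2 + 0 = 4
L1^2 + L2^2 = 25 + 36 = 61
Numerator = 4 - 61 = -57
Denominator = 2*5*6 = 60
cos(theta2) = -57/60 = -19/20

-19/20


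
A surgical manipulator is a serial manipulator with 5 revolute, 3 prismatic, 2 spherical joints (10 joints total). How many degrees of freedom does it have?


Given: serial robot with 5 revolute, 3 prismatic, 2 spherical joints
DOF contribution per joint type: revolute=1, prismatic=1, spherical=3, fixed=0
DOF = 5*1 + 3*1 + 2*3
DOF = 14

14


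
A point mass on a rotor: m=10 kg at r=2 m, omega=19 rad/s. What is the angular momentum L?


Given: m = 10 kg, r = 2 m, omega = 19 rad/s
For a point mass: I = m*r^2
I = 10*2^2 = 10*4 = 40
L = I*omega = 40*19
L = 760 kg*m^2/s

760 kg*m^2/s


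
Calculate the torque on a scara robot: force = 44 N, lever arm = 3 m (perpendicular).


Given: F = 44 N, r = 3 m, angle = 90 deg (perpendicular)
Using tau = F * r * sin(90)
sin(90) = 1
tau = 44 * 3 * 1
tau = 132 Nm

132 Nm


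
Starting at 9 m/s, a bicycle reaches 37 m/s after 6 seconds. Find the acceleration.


Given: initial velocity v0 = 9 m/s, final velocity v = 37 m/s, time t = 6 s
Using a = (v - v0) / t
a = (37 - 9) / 6
a = 28 / 6
a = 14/3 m/s^2

14/3 m/s^2


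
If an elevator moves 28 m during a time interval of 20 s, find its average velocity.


Given: distance d = 28 m, time t = 20 s
Using v = d / t
v = 28 / 20
v = 7/5 m/s

7/5 m/s


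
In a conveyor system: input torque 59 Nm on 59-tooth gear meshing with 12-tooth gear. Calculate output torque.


Given: N1 = 59, N2 = 12, T1 = 59 Nm
Using T2/T1 = N2/N1
T2 = T1 * N2 / N1
T2 = 59 * 12 / 59
T2 = 708 / 59
T2 = 12 Nm

12 Nm


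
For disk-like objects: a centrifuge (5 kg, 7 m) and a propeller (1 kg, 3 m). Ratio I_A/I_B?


Given: M1=5 kg, R1=7 m, M2=1 kg, R2=3 m
For a disk: I = (1/2)*M*R^2, so I_A/I_B = (M1*R1^2)/(M2*R2^2)
M1*R1^2 = 5*49 = 245
M2*R2^2 = 1*9 = 9
I_A/I_B = 245/9 = 245/9

245/9


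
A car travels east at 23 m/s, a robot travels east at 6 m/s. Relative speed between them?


Given: v_A = 23 m/s east, v_B = 6 m/s east
Both move in the same direction; relative speed = |v_A - v_B|
|23 - 6| = |17|
= 17 m/s

17 m/s


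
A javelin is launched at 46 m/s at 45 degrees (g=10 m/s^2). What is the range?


Given: v0 = 46 m/s, theta = 45 deg, g = 10 m/s^2
sin(2*45) = sin(90) = 1
Using R = v0^2 * sin(2*theta) / g
R = 46^2 * 1 / 10
R = 2116 / 10
R = 1058/5 m

1058/5 m


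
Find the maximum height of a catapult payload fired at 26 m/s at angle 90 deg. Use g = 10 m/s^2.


Given: v0 = 26 m/s, theta = 90 deg, g = 10 m/s^2
sin^2(90) = 1
Using H = v0^2 * sin^2(theta) / (2*g)
H = 26^2 * 1 / (2*10)
H = 676 * 1 / 20
H = 676 / 20
H = 169/5 m

169/5 m


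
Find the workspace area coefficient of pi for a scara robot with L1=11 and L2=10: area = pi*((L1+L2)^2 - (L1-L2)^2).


Given: L1 = 11, L2 = 10
(L1+L2)^2 = (21)^2 = 441
(L1-L2)^2 = (1)^2 = 1
Difference = 441 - 1 = 440
This equals 4*L1*L2 = 4*11*10 = 440
Workspace area = 440*pi

440


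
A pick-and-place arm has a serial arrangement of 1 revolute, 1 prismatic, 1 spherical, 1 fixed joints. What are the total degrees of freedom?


Given: serial robot with 1 revolute, 1 prismatic, 1 spherical, 1 fixed joints
DOF contribution per joint type: revolute=1, prismatic=1, spherical=3, fixed=0
DOF = 1*1 + 1*1 + 1*3 + 1*0
DOF = 5

5


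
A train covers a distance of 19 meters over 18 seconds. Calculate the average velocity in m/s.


Given: distance d = 19 m, time t = 18 s
Using v = d / t
v = 19 / 18
v = 19/18 m/s

19/18 m/s


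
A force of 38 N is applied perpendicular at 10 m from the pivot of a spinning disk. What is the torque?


Given: F = 38 N, r = 10 m, angle = 90 deg (perpendicular)
Using tau = F * r * sin(90)
sin(90) = 1
tau = 38 * 10 * 1
tau = 380 Nm

380 Nm


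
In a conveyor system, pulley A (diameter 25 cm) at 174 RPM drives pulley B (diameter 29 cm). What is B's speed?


Given: D1 = 25 cm, w1 = 174 RPM, D2 = 29 cm
Using D1*w1 = D2*w2
w2 = D1*w1 / D2
w2 = 25*174 / 29
w2 = 4350 / 29
w2 = 150 RPM

150 RPM


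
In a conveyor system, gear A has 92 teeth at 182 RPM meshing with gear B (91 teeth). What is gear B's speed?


Given: N1 = 92 teeth, w1 = 182 RPM, N2 = 91 teeth
Using N1*w1 = N2*w2
w2 = N1*w1 / N2
w2 = 92*182 / 91
w2 = 16744 / 91
w2 = 184 RPM

184 RPM


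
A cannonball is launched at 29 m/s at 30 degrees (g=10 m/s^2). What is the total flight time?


Given: v0 = 29 m/s, theta = 30 deg, g = 10 m/s^2
sin(30) = 1/2
Using T = 2*v0*sin(theta) / g
T = 2*29*1/2 / 10
T = 29 / 10
T = 29/10 s

29/10 s


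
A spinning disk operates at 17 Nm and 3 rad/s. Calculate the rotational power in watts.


Given: tau = 17 Nm, omega = 3 rad/s
Using P = tau * omega
P = 17 * 3
P = 51 W

51 W


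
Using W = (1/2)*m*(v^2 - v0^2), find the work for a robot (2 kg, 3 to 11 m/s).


Given: m = 2 kg, v0 = 3 m/s, v = 11 m/s
Using W = (1/2)*m*(v^2 - v0^2)
v^2 = 11^2 = 121
v0^2 = 3^2 = 9
v^2 - v0^2 = 121 - 9 = 112
W = (1/2)*2*112 = 112 J

112 J


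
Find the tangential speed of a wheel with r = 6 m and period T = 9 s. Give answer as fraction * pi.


Given: radius r = 6 m, period T = 9 s
Using v = 2*pi*r / T
v = 2*pi*6 / 9
v = 12*pi / 9
v = 4/3*pi m/s

4/3*pi m/s


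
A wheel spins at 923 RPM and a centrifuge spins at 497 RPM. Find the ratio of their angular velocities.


Given: RPM_A = 923, RPM_B = 497
omega = 2*pi*RPM/60, so omega_A/omega_B = RPM_A / RPM_B
omega_A/omega_B = 923 / 497
omega_A/omega_B = 13/7

13/7


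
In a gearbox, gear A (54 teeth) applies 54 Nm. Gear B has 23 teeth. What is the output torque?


Given: N1 = 54, N2 = 23, T1 = 54 Nm
Using T2/T1 = N2/N1
T2 = T1 * N2 / N1
T2 = 54 * 23 / 54
T2 = 1242 / 54
T2 = 23 Nm

23 Nm


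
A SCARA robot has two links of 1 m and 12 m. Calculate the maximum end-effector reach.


Given: L1 = 1 m, L2 = 12 m
For a 2-link planar arm, max reach = L1 + L2 (fully extended)
Max reach = 1 + 12
Max reach = 13 m

13 m


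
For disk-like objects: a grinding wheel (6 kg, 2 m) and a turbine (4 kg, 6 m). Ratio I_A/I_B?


Given: M1=6 kg, R1=2 m, M2=4 kg, R2=6 m
For a disk: I = (1/2)*M*R^2, so I_A/I_B = (M1*R1^2)/(M2*R2^2)
M1*R1^2 = 6*4 = 24
M2*R2^2 = 4*36 = 144
I_A/I_B = 24/144 = 1/6

1/6


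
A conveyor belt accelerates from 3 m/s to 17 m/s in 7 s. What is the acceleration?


Given: initial velocity v0 = 3 m/s, final velocity v = 17 m/s, time t = 7 s
Using a = (v - v0) / t
a = (17 - 3) / 7
a = 14 / 7
a = 2 m/s^2

2 m/s^2


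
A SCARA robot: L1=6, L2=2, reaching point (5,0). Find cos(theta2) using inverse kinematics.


Given: L1 = 6, L2 = 2, target (x, y) = (5, 0)
Using cos(theta2) = (x^2 + y^2 - L1^2 - L2^2) / (2*L1*L2)
x^2 + y^2 = 5^2 + 0 = 25
L1^2 + L2^2 = 36 + 4 = 40
Numerator = 25 - 40 = -15
Denominator = 2*6*2 = 24
cos(theta2) = -15/24 = -5/8

-5/8


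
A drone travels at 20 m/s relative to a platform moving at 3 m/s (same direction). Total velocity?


Given: object velocity = 20 m/s, platform velocity = 3 m/s (same direction)
Using classical velocity addition: v_total = v_object + v_platform
v_total = 20 + 3
v_total = 23 m/s

23 m/s


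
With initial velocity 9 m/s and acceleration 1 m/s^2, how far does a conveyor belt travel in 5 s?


Given: v0 = 9 m/s, a = 1 m/s^2, t = 5 s
Using s = v0*t + (1/2)*a*t^2
s = 9*5 + (1/2)*1*5^2
s = 45 + (1/2)*25
s = 45 + 25/2
s = 115/2

115/2 m


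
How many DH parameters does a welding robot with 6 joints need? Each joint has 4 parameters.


Given: 6 joints, 4 DH parameters per joint (d, theta, a, alpha)
Total DH parameters = number_of_joints * 4
Total = 6 * 4
Total = 24

24


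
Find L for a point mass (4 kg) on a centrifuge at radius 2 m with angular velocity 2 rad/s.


Given: m = 4 kg, r = 2 m, omega = 2 rad/s
For a point mass: I = m*r^2
I = 4*2^2 = 4*4 = 16
L = I*omega = 16*2
L = 32 kg*m^2/s

32 kg*m^2/s


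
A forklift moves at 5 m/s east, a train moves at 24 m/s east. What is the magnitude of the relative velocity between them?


Given: v_A = 5 m/s east, v_B = 24 m/s east
Both move in the same direction; relative speed = |v_A - v_B|
|5 - 24| = |-19|
= 19 m/s

19 m/s


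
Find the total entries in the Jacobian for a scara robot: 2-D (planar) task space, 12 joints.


Given: task space dimension = 2, joints = 12
Jacobian is a 2 x 12 matrix
Total entries = rows * columns
Total = 2 * 12
Total = 24

24


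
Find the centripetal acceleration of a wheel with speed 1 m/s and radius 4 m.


Given: v = 1 m/s, r = 4 m
Using a_c = v^2 / r
a_c = 1^2 / 4
a_c = 1 / 4
a_c = 1/4 m/s^2

1/4 m/s^2


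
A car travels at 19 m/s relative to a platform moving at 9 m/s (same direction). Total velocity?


Given: object velocity = 19 m/s, platform velocity = 9 m/s (same direction)
Using classical velocity addition: v_total = v_object + v_platform
v_total = 19 + 9
v_total = 28 m/s

28 m/s


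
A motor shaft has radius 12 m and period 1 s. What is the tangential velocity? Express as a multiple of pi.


Given: radius r = 12 m, period T = 1 s
Using v = 2*pi*r / T
v = 2*pi*12 / 1
v = 24*pi / 1
v = 24*pi m/s

24*pi m/s


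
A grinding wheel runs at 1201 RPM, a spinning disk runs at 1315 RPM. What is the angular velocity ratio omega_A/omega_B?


Given: RPM_A = 1201, RPM_B = 1315
omega = 2*pi*RPM/60, so omega_A/omega_B = RPM_A / RPM_B
omega_A/omega_B = 1201 / 1315
omega_A/omega_B = 1201/1315

1201/1315


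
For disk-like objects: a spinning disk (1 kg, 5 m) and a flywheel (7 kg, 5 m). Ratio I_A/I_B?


Given: M1=1 kg, R1=5 m, M2=7 kg, R2=5 m
For a disk: I = (1/2)*M*R^2, so I_A/I_B = (M1*R1^2)/(M2*R2^2)
M1*R1^2 = 1*25 = 25
M2*R2^2 = 7*25 = 175
I_A/I_B = 25/175 = 1/7

1/7


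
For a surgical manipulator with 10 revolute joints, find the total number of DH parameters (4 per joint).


Given: 10 joints, 4 DH parameters per joint (d, theta, a, alpha)
Total DH parameters = number_of_joints * 4
Total = 10 * 4
Total = 40

40


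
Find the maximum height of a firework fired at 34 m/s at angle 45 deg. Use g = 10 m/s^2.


Given: v0 = 34 m/s, theta = 45 deg, g = 10 m/s^2
sin^2(45) = 1/2
Using H = v0^2 * sin^2(theta) / (2*g)
H = 34^2 * 1/2 / (2*10)
H = 1156 * 1/2 / 20
H = 578 / 20
H = 289/10 m

289/10 m


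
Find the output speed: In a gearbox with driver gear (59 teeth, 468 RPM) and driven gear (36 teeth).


Given: N1 = 59 teeth, w1 = 468 RPM, N2 = 36 teeth
Using N1*w1 = N2*w2
w2 = N1*w1 / N2
w2 = 59*468 / 36
w2 = 27612 / 36
w2 = 767 RPM

767 RPM


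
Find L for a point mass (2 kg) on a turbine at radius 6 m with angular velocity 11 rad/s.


Given: m = 2 kg, r = 6 m, omega = 11 rad/s
For a point mass: I = m*r^2
I = 2*6^2 = 2*36 = 72
L = I*omega = 72*11
L = 792 kg*m^2/s

792 kg*m^2/s


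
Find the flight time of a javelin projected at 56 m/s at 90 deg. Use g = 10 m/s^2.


Given: v0 = 56 m/s, theta = 90 deg, g = 10 m/s^2
sin(90) = 1
Using T = 2*v0*sin(theta) / g
T = 2*56*1 / 10
T = 112 / 10
T = 56/5 s

56/5 s


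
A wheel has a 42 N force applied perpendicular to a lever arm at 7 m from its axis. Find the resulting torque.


Given: F = 42 N, r = 7 m, angle = 90 deg (perpendicular)
Using tau = F * r * sin(90)
sin(90) = 1
tau = 42 * 7 * 1
tau = 294 Nm

294 Nm


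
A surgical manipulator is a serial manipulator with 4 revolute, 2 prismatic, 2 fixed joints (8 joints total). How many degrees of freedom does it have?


Given: serial robot with 4 revolute, 2 prismatic, 2 fixed joints
DOF contribution per joint type: revolute=1, prismatic=1, spherical=3, fixed=0
DOF = 4*1 + 2*1 + 2*0
DOF = 6

6


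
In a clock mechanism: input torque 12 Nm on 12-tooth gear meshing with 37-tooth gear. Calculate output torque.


Given: N1 = 12, N2 = 37, T1 = 12 Nm
Using T2/T1 = N2/N1
T2 = T1 * N2 / N1
T2 = 12 * 37 / 12
T2 = 444 / 12
T2 = 37 Nm

37 Nm


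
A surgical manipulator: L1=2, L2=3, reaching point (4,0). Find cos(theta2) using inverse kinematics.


Given: L1 = 2, L2 = 3, target (x, y) = (4, 0)
Using cos(theta2) = (x^2 + y^2 - L1^2 - L2^2) / (2*L1*L2)
x^2 + y^2 = 4^2 + 0 = 16
L1^2 + L2^2 = 4 + 9 = 13
Numerator = 16 - 13 = 3
Denominator = 2*2*3 = 12
cos(theta2) = 3/12 = 1/4

1/4


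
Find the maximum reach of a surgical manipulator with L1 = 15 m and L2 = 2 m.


Given: L1 = 15 m, L2 = 2 m
For a 2-link planar arm, max reach = L1 + L2 (fully extended)
Max reach = 15 + 2
Max reach = 17 m

17 m


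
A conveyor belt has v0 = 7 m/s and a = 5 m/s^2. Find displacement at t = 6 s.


Given: v0 = 7 m/s, a = 5 m/s^2, t = 6 s
Using s = v0*t + (1/2)*a*t^2
s = 7*6 + (1/2)*5*6^2
s = 42 + (1/2)*180
s = 42 + 90
s = 132

132 m


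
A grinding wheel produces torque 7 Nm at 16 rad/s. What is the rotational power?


Given: tau = 7 Nm, omega = 16 rad/s
Using P = tau * omega
P = 7 * 16
P = 112 W

112 W


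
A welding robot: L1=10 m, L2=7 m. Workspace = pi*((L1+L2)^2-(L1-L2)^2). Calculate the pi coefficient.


Given: L1 = 10, L2 = 7
(L1+L2)^2 = (17)^2 = 289
(L1-L2)^2 = (3)^2 = 9
Difference = 289 - 9 = 280
This equals 4*L1*L2 = 4*10*7 = 280
Workspace area = 280*pi

280


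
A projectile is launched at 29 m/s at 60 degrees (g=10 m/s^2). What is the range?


Given: v0 = 29 m/s, theta = 60 deg, g = 10 m/s^2
sin(2*60) = sin(120) = sqrt(3)/2
Using R = v0^2 * sin(2*theta) / g
R = 29^2 * (sqrt(3)/2) / 10
R = 841 * sqrt(3) / 20
R = 841/20*sqrt(3) m

841/20*sqrt(3) m


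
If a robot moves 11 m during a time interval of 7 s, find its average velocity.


Given: distance d = 11 m, time t = 7 s
Using v = d / t
v = 11 / 7
v = 11/7 m/s

11/7 m/s


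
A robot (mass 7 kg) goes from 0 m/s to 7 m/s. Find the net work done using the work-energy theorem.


Given: m = 7 kg, v0 = 0 m/s, v = 7 m/s
Using W = (1/2)*m*(v^2 - v0^2)
v^2 = 7^2 = 49
v0^2 = 0^2 = 0
v^2 - v0^2 = 49 - 0 = 49
W = (1/2)*7*49 = 343/2 J

343/2 J


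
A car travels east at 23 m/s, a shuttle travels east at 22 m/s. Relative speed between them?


Given: v_A = 23 m/s east, v_B = 22 m/s east
Both move in the same direction; relative speed = |v_A - v_B|
|23 - 22| = |1|
= 1 m/s

1 m/s


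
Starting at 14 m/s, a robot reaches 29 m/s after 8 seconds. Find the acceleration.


Given: initial velocity v0 = 14 m/s, final velocity v = 29 m/s, time t = 8 s
Using a = (v - v0) / t
a = (29 - 14) / 8
a = 15 / 8
a = 15/8 m/s^2

15/8 m/s^2


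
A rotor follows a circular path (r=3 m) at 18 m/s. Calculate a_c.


Given: v = 18 m/s, r = 3 m
Using a_c = v^2 / r
a_c = 18^2 / 3
a_c = 324 / 3
a_c = 108 m/s^2

108 m/s^2


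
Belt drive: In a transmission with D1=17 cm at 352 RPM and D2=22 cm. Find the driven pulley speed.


Given: D1 = 17 cm, w1 = 352 RPM, D2 = 22 cm
Using D1*w1 = D2*w2
w2 = D1*w1 / D2
w2 = 17*352 / 22
w2 = 5984 / 22
w2 = 272 RPM

272 RPM


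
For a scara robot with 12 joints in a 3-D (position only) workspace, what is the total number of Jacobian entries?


Given: task space dimension = 3, joints = 12
Jacobian is a 3 x 12 matrix
Total entries = rows * columns
Total = 3 * 12
Total = 36

36


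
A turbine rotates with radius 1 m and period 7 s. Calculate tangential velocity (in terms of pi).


Given: radius r = 1 m, period T = 7 s
Using v = 2*pi*r / T
v = 2*pi*1 / 7
v = 2*pi / 7
v = 2/7*pi m/s

2/7*pi m/s


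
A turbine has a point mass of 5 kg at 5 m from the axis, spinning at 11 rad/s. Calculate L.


Given: m = 5 kg, r = 5 m, omega = 11 rad/s
For a point mass: I = m*r^2
I = 5*5^2 = 5*25 = 125
L = I*omega = 125*11
L = 1375 kg*m^2/s

1375 kg*m^2/s


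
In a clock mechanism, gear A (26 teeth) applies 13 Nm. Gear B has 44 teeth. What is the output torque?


Given: N1 = 26, N2 = 44, T1 = 13 Nm
Using T2/T1 = N2/N1
T2 = T1 * N2 / N1
T2 = 13 * 44 / 26
T2 = 572 / 26
T2 = 22 Nm

22 Nm


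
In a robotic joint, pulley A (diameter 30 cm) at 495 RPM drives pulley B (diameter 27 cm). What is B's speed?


Given: D1 = 30 cm, w1 = 495 RPM, D2 = 27 cm
Using D1*w1 = D2*w2
w2 = D1*w1 / D2
w2 = 30*495 / 27
w2 = 14850 / 27
w2 = 550 RPM

550 RPM


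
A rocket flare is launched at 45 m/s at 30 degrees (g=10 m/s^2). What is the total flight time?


Given: v0 = 45 m/s, theta = 30 deg, g = 10 m/s^2
sin(30) = 1/2
Using T = 2*v0*sin(theta) / g
T = 2*45*1/2 / 10
T = 45 / 10
T = 9/2 s

9/2 s


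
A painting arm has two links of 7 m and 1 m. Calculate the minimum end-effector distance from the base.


Given: L1 = 7 m, L2 = 1 m
For a 2-link planar arm, min reach = |L1 - L2| (second link folded back)
Min reach = |7 - 1|
Min reach = 6 m

6 m


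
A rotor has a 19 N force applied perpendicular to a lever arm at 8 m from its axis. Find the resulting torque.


Given: F = 19 N, r = 8 m, angle = 90 deg (perpendicular)
Using tau = F * r * sin(90)
sin(90) = 1
tau = 19 * 8 * 1
tau = 152 Nm

152 Nm


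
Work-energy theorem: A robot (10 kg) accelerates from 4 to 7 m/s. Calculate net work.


Given: m = 10 kg, v0 = 4 m/s, v = 7 m/s
Using W = (1/2)*m*(v^2 - v0^2)
v^2 = 7^2 = 49
v0^2 = 4^2 = 16
v^2 - v0^2 = 49 - 16 = 33
W = (1/2)*10*33 = 165 J

165 J


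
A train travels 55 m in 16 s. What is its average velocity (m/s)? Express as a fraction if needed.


Given: distance d = 55 m, time t = 16 s
Using v = d / t
v = 55 / 16
v = 55/16 m/s

55/16 m/s


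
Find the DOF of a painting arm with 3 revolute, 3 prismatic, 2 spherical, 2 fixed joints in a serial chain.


Given: serial robot with 3 revolute, 3 prismatic, 2 spherical, 2 fixed joints
DOF contribution per joint type: revolute=1, prismatic=1, spherical=3, fixed=0
DOF = 3*1 + 3*1 + 2*3 + 2*0
DOF = 12

12


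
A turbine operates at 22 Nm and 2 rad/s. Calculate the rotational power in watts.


Given: tau = 22 Nm, omega = 2 rad/s
Using P = tau * omega
P = 22 * 2
P = 44 W

44 W


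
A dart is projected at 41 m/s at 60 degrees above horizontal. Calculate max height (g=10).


Given: v0 = 41 m/s, theta = 60 deg, g = 10 m/s^2
sin^2(60) = 3/4
Using H = v0^2 * sin^2(theta) / (2*g)
H = 41^2 * 3/4 / (2*10)
H = 1681 * 3/4 / 20
H = 5043/4 / 20
H = 5043/80 m

5043/80 m


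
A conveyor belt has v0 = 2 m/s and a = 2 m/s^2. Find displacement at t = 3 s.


Given: v0 = 2 m/s, a = 2 m/s^2, t = 3 s
Using s = v0*t + (1/2)*a*t^2
s = 2*3 + (1/2)*2*3^2
s = 6 + (1/2)*18
s = 6 + 9
s = 15

15 m


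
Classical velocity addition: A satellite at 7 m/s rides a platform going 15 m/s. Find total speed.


Given: object velocity = 7 m/s, platform velocity = 15 m/s (same direction)
Using classical velocity addition: v_total = v_object + v_platform
v_total = 7 + 15
v_total = 22 m/s

22 m/s


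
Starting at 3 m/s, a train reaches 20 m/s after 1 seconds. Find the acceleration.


Given: initial velocity v0 = 3 m/s, final velocity v = 20 m/s, time t = 1 s
Using a = (v - v0) / t
a = (20 - 3) / 1
a = 17 / 1
a = 17 m/s^2

17 m/s^2


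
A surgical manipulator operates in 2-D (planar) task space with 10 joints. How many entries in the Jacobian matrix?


Given: task space dimension = 2, joints = 10
Jacobian is a 2 x 10 matrix
Total entries = rows * columns
Total = 2 * 10
Total = 20

20


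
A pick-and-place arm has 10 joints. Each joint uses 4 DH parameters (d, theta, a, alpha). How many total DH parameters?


Given: 10 joints, 4 DH parameters per joint (d, theta, a, alpha)
Total DH parameters = number_of_joints * 4
Total = 10 * 4
Total = 40

40


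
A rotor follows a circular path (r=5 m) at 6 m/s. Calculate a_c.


Given: v = 6 m/s, r = 5 m
Using a_c = v^2 / r
a_c = 6^2 / 5
a_c = 36 / 5
a_c = 36/5 m/s^2

36/5 m/s^2


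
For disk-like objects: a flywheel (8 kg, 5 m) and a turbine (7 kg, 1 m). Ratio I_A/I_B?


Given: M1=8 kg, R1=5 m, M2=7 kg, R2=1 m
For a disk: I = (1/2)*M*R^2, so I_A/I_B = (M1*R1^2)/(M2*R2^2)
M1*R1^2 = 8*25 = 200
M2*R2^2 = 7*1 = 7
I_A/I_B = 200/7 = 200/7

200/7


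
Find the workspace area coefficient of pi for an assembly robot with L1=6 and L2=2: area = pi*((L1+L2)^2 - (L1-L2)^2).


Given: L1 = 6, L2 = 2
(L1+L2)^2 = (8)^2 = 64
(L1-L2)^2 = (4)^2 = 16
Difference = 64 - 16 = 48
This equals 4*L1*L2 = 4*6*2 = 48
Workspace area = 48*pi

48


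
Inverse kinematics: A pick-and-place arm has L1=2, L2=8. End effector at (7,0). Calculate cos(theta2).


Given: L1 = 2, L2 = 8, target (x, y) = (7, 0)
Using cos(theta2) = (x^2 + y^2 - L1^2 - L2^2) / (2*L1*L2)
x^2 + y^2 = 7^2 + 0 = 49
L1^2 + L2^2 = 4 + 64 = 68
Numerator = 49 - 68 = -19
Denominator = 2*2*8 = 32
cos(theta2) = -19/32 = -19/32

-19/32


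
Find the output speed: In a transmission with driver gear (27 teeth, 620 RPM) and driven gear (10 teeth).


Given: N1 = 27 teeth, w1 = 620 RPM, N2 = 10 teeth
Using N1*w1 = N2*w2
w2 = N1*w1 / N2
w2 = 27*620 / 10
w2 = 16740 / 10
w2 = 1674 RPM

1674 RPM


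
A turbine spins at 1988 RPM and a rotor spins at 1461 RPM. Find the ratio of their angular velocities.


Given: RPM_A = 1988, RPM_B = 1461
omega = 2*pi*RPM/60, so omega_A/omega_B = RPM_A / RPM_B
omega_A/omega_B = 1988 / 1461
omega_A/omega_B = 1988/1461

1988/1461


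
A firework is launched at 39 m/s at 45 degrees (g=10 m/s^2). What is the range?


Given: v0 = 39 m/s, theta = 45 deg, g = 10 m/s^2
sin(2*45) = sin(90) = 1
Using R = v0^2 * sin(2*theta) / g
R = 39^2 * 1 / 10
R = 1521 / 10
R = 1521/10 m

1521/10 m


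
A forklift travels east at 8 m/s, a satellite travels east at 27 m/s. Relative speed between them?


Given: v_A = 8 m/s east, v_B = 27 m/s east
Both move in the same direction; relative speed = |v_A - v_B|
|8 - 27| = |-19|
= 19 m/s

19 m/s


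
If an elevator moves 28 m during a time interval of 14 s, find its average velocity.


Given: distance d = 28 m, time t = 14 s
Using v = d / t
v = 28 / 14
v = 2 m/s

2 m/s


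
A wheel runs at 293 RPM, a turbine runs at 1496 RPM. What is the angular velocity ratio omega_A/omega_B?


Given: RPM_A = 293, RPM_B = 1496
omega = 2*pi*RPM/60, so omega_A/omega_B = RPM_A / RPM_B
omega_A/omega_B = 293 / 1496
omega_A/omega_B = 293/1496

293/1496


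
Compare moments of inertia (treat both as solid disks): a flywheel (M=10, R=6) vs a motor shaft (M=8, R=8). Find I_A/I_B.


Given: M1=10 kg, R1=6 m, M2=8 kg, R2=8 m
For a disk: I = (1/2)*M*R^2, so I_A/I_B = (M1*R1^2)/(M2*R2^2)
M1*R1^2 = 10*36 = 360
M2*R2^2 = 8*64 = 512
I_A/I_B = 360/512 = 45/64

45/64


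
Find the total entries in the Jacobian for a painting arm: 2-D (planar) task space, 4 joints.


Given: task space dimension = 2, joints = 4
Jacobian is a 2 x 4 matrix
Total entries = rows * columns
Total = 2 * 4
Total = 8

8


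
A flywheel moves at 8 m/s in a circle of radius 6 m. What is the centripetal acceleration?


Given: v = 8 m/s, r = 6 m
Using a_c = v^2 / r
a_c = 8^2 / 6
a_c = 64 / 6
a_c = 32/3 m/s^2

32/3 m/s^2


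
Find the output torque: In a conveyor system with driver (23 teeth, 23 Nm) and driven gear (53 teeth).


Given: N1 = 23, N2 = 53, T1 = 23 Nm
Using T2/T1 = N2/N1
T2 = T1 * N2 / N1
T2 = 23 * 53 / 23
T2 = 1219 / 23
T2 = 53 Nm

53 Nm


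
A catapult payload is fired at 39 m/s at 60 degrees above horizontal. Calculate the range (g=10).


Given: v0 = 39 m/s, theta = 60 deg, g = 10 m/s^2
sin(2*60) = sin(120) = sqrt(3)/2
Using R = v0^2 * sin(2*theta) / g
R = 39^2 * (sqrt(3)/2) / 10
R = 1521 * sqrt(3) / 20
R = 1521/20*sqrt(3) m

1521/20*sqrt(3) m


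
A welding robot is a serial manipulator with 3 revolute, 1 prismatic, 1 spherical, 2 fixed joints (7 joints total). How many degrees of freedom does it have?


Given: serial robot with 3 revolute, 1 prismatic, 1 spherical, 2 fixed joints
DOF contribution per joint type: revolute=1, prismatic=1, spherical=3, fixed=0
DOF = 3*1 + 1*1 + 1*3 + 2*0
DOF = 7

7


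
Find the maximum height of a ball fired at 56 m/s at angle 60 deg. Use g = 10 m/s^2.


Given: v0 = 56 m/s, theta = 60 deg, g = 10 m/s^2
sin^2(60) = 3/4
Using H = v0^2 * sin^2(theta) / (2*g)
H = 56^2 * 3/4 / (2*10)
H = 3136 * 3/4 / 20
H = 2352 / 20
H = 588/5 m

588/5 m


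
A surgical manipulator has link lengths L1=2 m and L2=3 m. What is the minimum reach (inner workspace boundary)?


Given: L1 = 2 m, L2 = 3 m
For a 2-link planar arm, min reach = |L1 - L2| (second link folded back)
Min reach = |2 - 3|
Min reach = 1 m

1 m


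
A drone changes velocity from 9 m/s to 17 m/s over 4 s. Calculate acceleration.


Given: initial velocity v0 = 9 m/s, final velocity v = 17 m/s, time t = 4 s
Using a = (v - v0) / t
a = (17 - 9) / 4
a = 8 / 4
a = 2 m/s^2

2 m/s^2


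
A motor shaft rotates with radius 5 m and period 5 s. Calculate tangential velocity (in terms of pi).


Given: radius r = 5 m, period T = 5 s
Using v = 2*pi*r / T
v = 2*pi*5 / 5
v = 10*pi / 5
v = 2*pi m/s

2*pi m/s


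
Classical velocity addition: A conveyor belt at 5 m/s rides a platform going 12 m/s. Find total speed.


Given: object velocity = 5 m/s, platform velocity = 12 m/s (same direction)
Using classical velocity addition: v_total = v_object + v_platform
v_total = 5 + 12
v_total = 17 m/s

17 m/s


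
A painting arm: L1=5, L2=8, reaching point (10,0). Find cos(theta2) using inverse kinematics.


Given: L1 = 5, L2 = 8, target (x, y) = (10, 0)
Using cos(theta2) = (x^2 + y^2 - L1^2 - L2^2) / (2*L1*L2)
x^2 + y^2 = 10^2 + 0 = 100
L1^2 + L2^2 = 25 + 64 = 89
Numerator = 100 - 89 = 11
Denominator = 2*5*8 = 80
cos(theta2) = 11/80 = 11/80

11/80


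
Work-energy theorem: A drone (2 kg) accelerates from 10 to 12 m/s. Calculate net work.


Given: m = 2 kg, v0 = 10 m/s, v = 12 m/s
Using W = (1/2)*m*(v^2 - v0^2)
v^2 = 12^2 = 144
v0^2 = 10^2 = 100
v^2 - v0^2 = 144 - 100 = 44
W = (1/2)*2*44 = 44 J

44 J


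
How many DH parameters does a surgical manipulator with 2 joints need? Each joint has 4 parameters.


Given: 2 joints, 4 DH parameters per joint (d, theta, a, alpha)
Total DH parameters = number_of_joints * 4
Total = 2 * 4
Total = 8

8


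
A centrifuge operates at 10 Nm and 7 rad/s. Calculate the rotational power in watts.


Given: tau = 10 Nm, omega = 7 rad/s
Using P = tau * omega
P = 10 * 7
P = 70 W

70 W


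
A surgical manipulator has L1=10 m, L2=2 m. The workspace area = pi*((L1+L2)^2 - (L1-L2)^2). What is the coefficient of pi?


Given: L1 = 10, L2 = 2
(L1+L2)^2 = (12)^2 = 144
(L1-L2)^2 = (8)^2 = 64
Difference = 144 - 64 = 80
This equals 4*L1*L2 = 4*10*2 = 80
Workspace area = 80*pi

80


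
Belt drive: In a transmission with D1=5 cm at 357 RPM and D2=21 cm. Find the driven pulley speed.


Given: D1 = 5 cm, w1 = 357 RPM, D2 = 21 cm
Using D1*w1 = D2*w2
w2 = D1*w1 / D2
w2 = 5*357 / 21
w2 = 1785 / 21
w2 = 85 RPM

85 RPM


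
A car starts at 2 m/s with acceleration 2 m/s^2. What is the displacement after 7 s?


Given: v0 = 2 m/s, a = 2 m/s^2, t = 7 s
Using s = v0*t + (1/2)*a*t^2
s = 2*7 + (1/2)*2*7^2
s = 14 + (1/2)*98
s = 14 + 49
s = 63

63 m


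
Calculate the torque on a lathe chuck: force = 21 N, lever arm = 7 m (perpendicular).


Given: F = 21 N, r = 7 m, angle = 90 deg (perpendicular)
Using tau = F * r * sin(90)
sin(90) = 1
tau = 21 * 7 * 1
tau = 147 Nm

147 Nm


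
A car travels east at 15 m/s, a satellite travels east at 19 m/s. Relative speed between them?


Given: v_A = 15 m/s east, v_B = 19 m/s east
Both move in the same direction; relative speed = |v_A - v_B|
|15 - 19| = |-4|
= 4 m/s

4 m/s


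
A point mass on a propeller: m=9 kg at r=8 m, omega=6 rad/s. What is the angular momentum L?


Given: m = 9 kg, r = 8 m, omega = 6 rad/s
For a point mass: I = m*r^2
I = 9*8^2 = 9*64 = 576
L = I*omega = 576*6
L = 3456 kg*m^2/s

3456 kg*m^2/s


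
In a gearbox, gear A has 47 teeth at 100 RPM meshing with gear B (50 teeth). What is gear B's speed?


Given: N1 = 47 teeth, w1 = 100 RPM, N2 = 50 teeth
Using N1*w1 = N2*w2
w2 = N1*w1 / N2
w2 = 47*100 / 50
w2 = 4700 / 50
w2 = 94 RPM

94 RPM


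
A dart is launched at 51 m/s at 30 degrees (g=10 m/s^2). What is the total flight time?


Given: v0 = 51 m/s, theta = 30 deg, g = 10 m/s^2
sin(30) = 1/2
Using T = 2*v0*sin(theta) / g
T = 2*51*1/2 / 10
T = 51 / 10
T = 51/10 s

51/10 s


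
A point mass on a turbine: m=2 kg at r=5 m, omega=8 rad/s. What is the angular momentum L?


Given: m = 2 kg, r = 5 m, omega = 8 rad/s
For a point mass: I = m*r^2
I = 2*5^2 = 2*25 = 50
L = I*omega = 50*8
L = 400 kg*m^2/s

400 kg*m^2/s


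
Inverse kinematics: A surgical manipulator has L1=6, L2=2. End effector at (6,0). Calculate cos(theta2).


Given: L1 = 6, L2 = 2, target (x, y) = (6, 0)
Using cos(theta2) = (x^2 + y^2 - L1^2 - L2^2) / (2*L1*L2)
x^2 + y^2 = 6^2 + 0 = 36
L1^2 + L2^2 = 36 + 4 = 40
Numerator = 36 - 40 = -4
Denominator = 2*6*2 = 24
cos(theta2) = -4/24 = -1/6

-1/6


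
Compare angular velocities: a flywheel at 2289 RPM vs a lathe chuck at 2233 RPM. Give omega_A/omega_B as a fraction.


Given: RPM_A = 2289, RPM_B = 2233
omega = 2*pi*RPM/60, so omega_A/omega_B = RPM_A / RPM_B
omega_A/omega_B = 2289 / 2233
omega_A/omega_B = 327/319

327/319


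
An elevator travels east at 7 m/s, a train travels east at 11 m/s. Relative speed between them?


Given: v_A = 7 m/s east, v_B = 11 m/s east
Both move in the same direction; relative speed = |v_A - v_B|
|7 - 11| = |-4|
= 4 m/s

4 m/s


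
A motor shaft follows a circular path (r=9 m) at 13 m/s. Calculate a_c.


Given: v = 13 m/s, r = 9 m
Using a_c = v^2 / r
a_c = 13^2 / 9
a_c = 169 / 9
a_c = 169/9 m/s^2

169/9 m/s^2


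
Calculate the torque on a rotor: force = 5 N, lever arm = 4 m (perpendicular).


Given: F = 5 N, r = 4 m, angle = 90 deg (perpendicular)
Using tau = F * r * sin(90)
sin(90) = 1
tau = 5 * 4 * 1
tau = 20 Nm

20 Nm


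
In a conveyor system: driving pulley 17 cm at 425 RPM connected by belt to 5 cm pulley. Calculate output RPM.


Given: D1 = 17 cm, w1 = 425 RPM, D2 = 5 cm
Using D1*w1 = D2*w2
w2 = D1*w1 / D2
w2 = 17*425 / 5
w2 = 7225 / 5
w2 = 1445 RPM

1445 RPM


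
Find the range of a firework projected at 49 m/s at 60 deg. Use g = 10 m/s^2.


Given: v0 = 49 m/s, theta = 60 deg, g = 10 m/s^2
sin(2*60) = sin(120) = sqrt(3)/2
Using R = v0^2 * sin(2*theta) / g
R = 49^2 * (sqrt(3)/2) / 10
R = 2401 * sqrt(3) / 20
R = 2401/20*sqrt(3) m

2401/20*sqrt(3) m


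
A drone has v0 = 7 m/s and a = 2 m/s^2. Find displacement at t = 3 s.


Given: v0 = 7 m/s, a = 2 m/s^2, t = 3 s
Using s = v0*t + (1/2)*a*t^2
s = 7*3 + (1/2)*2*3^2
s = 21 + (1/2)*18
s = 21 + 9
s = 30

30 m


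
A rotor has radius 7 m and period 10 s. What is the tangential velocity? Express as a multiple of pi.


Given: radius r = 7 m, period T = 10 s
Using v = 2*pi*r / T
v = 2*pi*7 / 10
v = 14*pi / 10
v = 7/5*pi m/s

7/5*pi m/s


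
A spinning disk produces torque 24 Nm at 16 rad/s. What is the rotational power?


Given: tau = 24 Nm, omega = 16 rad/s
Using P = tau * omega
P = 24 * 16
P = 384 W

384 W


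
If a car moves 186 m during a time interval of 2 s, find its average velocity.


Given: distance d = 186 m, time t = 2 s
Using v = d / t
v = 186 / 2
v = 93 m/s

93 m/s


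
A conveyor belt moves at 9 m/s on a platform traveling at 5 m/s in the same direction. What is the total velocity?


Given: object velocity = 9 m/s, platform velocity = 5 m/s (same direction)
Using classical velocity addition: v_total = v_object + v_platform
v_total = 9 + 5
v_total = 14 m/s

14 m/s


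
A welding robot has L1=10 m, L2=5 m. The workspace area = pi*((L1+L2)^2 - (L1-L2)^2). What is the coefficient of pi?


Given: L1 = 10, L2 = 5
(L1+L2)^2 = (15)^2 = 225
(L1-L2)^2 = (5)^2 = 25
Difference = 225 - 25 = 200
This equals 4*L1*L2 = 4*10*5 = 200
Workspace area = 200*pi

200


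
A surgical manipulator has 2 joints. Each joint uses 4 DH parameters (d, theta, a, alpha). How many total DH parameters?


Given: 2 joints, 4 DH parameters per joint (d, theta, a, alpha)
Total DH parameters = number_of_joints * 4
Total = 2 * 4
Total = 8

8


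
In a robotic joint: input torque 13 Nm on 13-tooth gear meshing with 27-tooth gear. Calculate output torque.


Given: N1 = 13, N2 = 27, T1 = 13 Nm
Using T2/T1 = N2/N1
T2 = T1 * N2 / N1
T2 = 13 * 27 / 13
T2 = 351 / 13
T2 = 27 Nm

27 Nm


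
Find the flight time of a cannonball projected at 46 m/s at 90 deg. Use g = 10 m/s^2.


Given: v0 = 46 m/s, theta = 90 deg, g = 10 m/s^2
sin(90) = 1
Using T = 2*v0*sin(theta) / g
T = 2*46*1 / 10
T = 92 / 10
T = 46/5 s

46/5 s


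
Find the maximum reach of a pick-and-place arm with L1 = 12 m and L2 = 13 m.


Given: L1 = 12 m, L2 = 13 m
For a 2-link planar arm, max reach = L1 + L2 (fully extended)
Max reach = 12 + 13
Max reach = 25 m

25 m


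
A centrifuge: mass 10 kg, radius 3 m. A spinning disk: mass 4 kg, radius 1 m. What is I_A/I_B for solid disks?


Given: M1=10 kg, R1=3 m, M2=4 kg, R2=1 m
For a disk: I = (1/2)*M*R^2, so I_A/I_B = (M1*R1^2)/(M2*R2^2)
M1*R1^2 = 10*9 = 90
M2*R2^2 = 4*1 = 4
I_A/I_B = 90/4 = 45/2

45/2


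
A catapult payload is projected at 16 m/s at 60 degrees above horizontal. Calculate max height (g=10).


Given: v0 = 16 m/s, theta = 60 deg, g = 10 m/s^2
sin^2(60) = 3/4
Using H = v0^2 * sin^2(theta) / (2*g)
H = 16^2 * 3/4 / (2*10)
H = 256 * 3/4 / 20
H = 192 / 20
H = 48/5 m

48/5 m


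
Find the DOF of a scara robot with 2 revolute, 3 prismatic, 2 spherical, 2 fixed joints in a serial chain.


Given: serial robot with 2 revolute, 3 prismatic, 2 spherical, 2 fixed joints
DOF contribution per joint type: revolute=1, prismatic=1, spherical=3, fixed=0
DOF = 2*1 + 3*1 + 2*3 + 2*0
DOF = 11

11


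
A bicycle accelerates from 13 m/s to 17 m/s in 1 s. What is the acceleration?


Given: initial velocity v0 = 13 m/s, final velocity v = 17 m/s, time t = 1 s
Using a = (v - v0) / t
a = (17 - 13) / 1
a = 4 / 1
a = 4 m/s^2

4 m/s^2


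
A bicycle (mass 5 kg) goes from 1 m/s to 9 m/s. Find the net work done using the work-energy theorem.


Given: m = 5 kg, v0 = 1 m/s, v = 9 m/s
Using W = (1/2)*m*(v^2 - v0^2)
v^2 = 9^2 = 81
v0^2 = 1^2 = 1
v^2 - v0^2 = 81 - 1 = 80
W = (1/2)*5*80 = 200 J

200 J


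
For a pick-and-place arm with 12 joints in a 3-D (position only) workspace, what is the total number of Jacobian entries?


Given: task space dimension = 3, joints = 12
Jacobian is a 3 x 12 matrix
Total entries = rows * columns
Total = 3 * 12
Total = 36

36


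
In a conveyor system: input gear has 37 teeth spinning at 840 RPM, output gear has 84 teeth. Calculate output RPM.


Given: N1 = 37 teeth, w1 = 840 RPM, N2 = 84 teeth
Using N1*w1 = N2*w2
w2 = N1*w1 / N2
w2 = 37*840 / 84
w2 = 31080 / 84
w2 = 370 RPM

370 RPM


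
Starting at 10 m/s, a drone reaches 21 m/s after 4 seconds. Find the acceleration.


Given: initial velocity v0 = 10 m/s, final velocity v = 21 m/s, time t = 4 s
Using a = (v - v0) / t
a = (21 - 10) / 4
a = 11 / 4
a = 11/4 m/s^2

11/4 m/s^2


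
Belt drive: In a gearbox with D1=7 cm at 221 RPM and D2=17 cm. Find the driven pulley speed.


Given: D1 = 7 cm, w1 = 221 RPM, D2 = 17 cm
Using D1*w1 = D2*w2
w2 = D1*w1 / D2
w2 = 7*221 / 17
w2 = 1547 / 17
w2 = 91 RPM

91 RPM


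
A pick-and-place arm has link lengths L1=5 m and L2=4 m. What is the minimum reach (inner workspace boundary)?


Given: L1 = 5 m, L2 = 4 m
For a 2-link planar arm, min reach = |L1 - L2| (second link folded back)
Min reach = |5 - 4|
Min reach = 1 m

1 m


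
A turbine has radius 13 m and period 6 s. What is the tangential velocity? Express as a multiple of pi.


Given: radius r = 13 m, period T = 6 s
Using v = 2*pi*r / T
v = 2*pi*13 / 6
v = 26*pi / 6
v = 13/3*pi m/s

13/3*pi m/s


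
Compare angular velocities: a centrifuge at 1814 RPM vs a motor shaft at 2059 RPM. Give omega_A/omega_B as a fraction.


Given: RPM_A = 1814, RPM_B = 2059
omega = 2*pi*RPM/60, so omega_A/omega_B = RPM_A / RPM_B
omega_A/omega_B = 1814 / 2059
omega_A/omega_B = 1814/2059

1814/2059


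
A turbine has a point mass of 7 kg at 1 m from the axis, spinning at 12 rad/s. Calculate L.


Given: m = 7 kg, r = 1 m, omega = 12 rad/s
For a point mass: I = m*r^2
I = 7*1^2 = 7*1 = 7
L = I*omega = 7*12
L = 84 kg*m^2/s

84 kg*m^2/s


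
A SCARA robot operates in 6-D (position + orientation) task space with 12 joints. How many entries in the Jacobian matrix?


Given: task space dimension = 6, joints = 12
Jacobian is a 6 x 12 matrix
Total entries = rows * columns
Total = 6 * 12
Total = 72

72


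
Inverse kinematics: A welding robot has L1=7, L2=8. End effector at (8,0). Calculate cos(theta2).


Given: L1 = 7, L2 = 8, target (x, y) = (8, 0)
Using cos(theta2) = (x^2 + y^2 - L1^2 - L2^2) / (2*L1*L2)
x^2 + y^2 = 8^2 + 0 = 64
L1^2 + L2^2 = 49 + 64 = 113
Numerator = 64 - 113 = -49
Denominator = 2*7*8 = 112
cos(theta2) = -49/112 = -7/16

-7/16


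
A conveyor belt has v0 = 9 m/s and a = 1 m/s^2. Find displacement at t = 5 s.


Given: v0 = 9 m/s, a = 1 m/s^2, t = 5 s
Using s = v0*t + (1/2)*a*t^2
s = 9*5 + (1/2)*1*5^2
s = 45 + (1/2)*25
s = 45 + 25/2
s = 115/2

115/2 m


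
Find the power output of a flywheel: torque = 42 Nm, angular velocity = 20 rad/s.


Given: tau = 42 Nm, omega = 20 rad/s
Using P = tau * omega
P = 42 * 20
P = 840 W

840 W


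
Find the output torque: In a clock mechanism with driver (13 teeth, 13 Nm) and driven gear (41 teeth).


Given: N1 = 13, N2 = 41, T1 = 13 Nm
Using T2/T1 = N2/N1
T2 = T1 * N2 / N1
T2 = 13 * 41 / 13
T2 = 533 / 13
T2 = 41 Nm

41 Nm


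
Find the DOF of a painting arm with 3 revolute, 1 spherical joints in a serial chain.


Given: serial robot with 3 revolute, 1 spherical joints
DOF contribution per joint type: revolute=1, prismatic=1, spherical=3, fixed=0
DOF = 3*1 + 1*3
DOF = 6

6


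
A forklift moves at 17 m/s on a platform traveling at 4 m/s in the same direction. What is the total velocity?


Given: object velocity = 17 m/s, platform velocity = 4 m/s (same direction)
Using classical velocity addition: v_total = v_object + v_platform
v_total = 17 + 4
v_total = 21 m/s

21 m/s


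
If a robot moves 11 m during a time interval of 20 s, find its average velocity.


Given: distance d = 11 m, time t = 20 s
Using v = d / t
v = 11 / 20
v = 11/20 m/s

11/20 m/s


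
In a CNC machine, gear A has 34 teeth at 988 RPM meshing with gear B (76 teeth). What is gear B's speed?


Given: N1 = 34 teeth, w1 = 988 RPM, N2 = 76 teeth
Using N1*w1 = N2*w2
w2 = N1*w1 / N2
w2 = 34*988 / 76
w2 = 33592 / 76
w2 = 442 RPM

442 RPM


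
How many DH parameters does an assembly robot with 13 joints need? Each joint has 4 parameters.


Given: 13 joints, 4 DH parameters per joint (d, theta, a, alpha)
Total DH parameters = number_of_joints * 4
Total = 13 * 4
Total = 52

52


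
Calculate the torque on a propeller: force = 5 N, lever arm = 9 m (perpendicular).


Given: F = 5 N, r = 9 m, angle = 90 deg (perpendicular)
Using tau = F * r * sin(90)
sin(90) = 1
tau = 5 * 9 * 1
tau = 45 Nm

45 Nm


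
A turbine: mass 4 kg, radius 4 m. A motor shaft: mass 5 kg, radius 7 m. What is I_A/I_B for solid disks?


Given: M1=4 kg, R1=4 m, M2=5 kg, R2=7 m
For a disk: I = (1/2)*M*R^2, so I_A/I_B = (M1*R1^2)/(M2*R2^2)
M1*R1^2 = 4*16 = 64
M2*R2^2 = 5*49 = 245
I_A/I_B = 64/245 = 64/245

64/245


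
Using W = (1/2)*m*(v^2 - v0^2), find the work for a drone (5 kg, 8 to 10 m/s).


Given: m = 5 kg, v0 = 8 m/s, v = 10 m/s
Using W = (1/2)*m*(v^2 - v0^2)
v^2 = 10^2 = 100
v0^2 = 8^2 = 64
v^2 - v0^2 = 100 - 64 = 36
W = (1/2)*5*36 = 90 J

90 J


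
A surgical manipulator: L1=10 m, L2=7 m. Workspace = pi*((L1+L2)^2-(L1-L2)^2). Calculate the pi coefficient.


Given: L1 = 10, L2 = 7
(L1+L2)^2 = (17)^2 = 289
(L1-L2)^2 = (3)^2 = 9
Difference = 289 - 9 = 280
This equals 4*L1*L2 = 4*10*7 = 280
Workspace area = 280*pi

280
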